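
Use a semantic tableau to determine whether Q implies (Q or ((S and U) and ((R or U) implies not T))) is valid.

Valid

Assume the negation and expand:
Initial set: {not (Q implies (Q or ((S and U) and ((R or U) implies not T))))}.
not (Q implies (Q or ((S and U) and ((R or U) implies not T)))): α-rule — add Q, not (Q or ((S and U) and ((R or U) implies not T))).
not (Q or ((S and U) and ((R or U) implies not T))): α-rule — add not Q, not ((S and U) and ((R or U) implies not T)).
× closes — contains both Q and not Q.
All 1 branch closes.
Every branch closed, so the negation is unsatisfiable and the formula is valid.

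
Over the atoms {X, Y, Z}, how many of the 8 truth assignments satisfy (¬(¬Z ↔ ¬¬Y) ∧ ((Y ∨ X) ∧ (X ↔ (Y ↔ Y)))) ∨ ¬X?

Initial set: {T ((¬(¬Z ↔ ¬¬Y) ∧ ((Y ∨ X) ∧ (X ↔ (Y ↔ Y)))) ∨ ¬X)}.
T ((¬(¬Z ↔ ¬¬Y) ∧ ((Y ∨ X) ∧ (X ↔ (Y ↔ Y)))) ∨ ¬X): β-rule — branch into T (¬(¬Z ↔ ¬¬Y) ∧ ((Y ∨ X) ∧ (X ↔ (Y ↔ Y))))  //  T ¬X.
  branch 1 (add T (¬(¬Z ↔ ¬¬Y) ∧ ((Y ∨ X) ∧ (X ↔ (Y ↔ Y))))):
    T (¬(¬Z ↔ ¬¬Y) ∧ ((Y ∨ X) ∧ (X ↔ (Y ↔ Y)))): α-rule — add T ¬(¬Z ↔ ¬¬Y), T ((Y ∨ X) ∧ (X ↔ (Y ↔ Y))).
    T ((Y ∨ X) ∧ (X ↔ (Y ↔ Y))): α-rule — add T (Y ∨ X), T (X ↔ (Y ↔ Y)).
    T ¬(¬Z ↔ ¬¬Y): β-rule — branch into T ¬Z, F ¬¬Y  //  F ¬Z, T ¬¬Y.
      branch 1.1 (add T ¬Z, F ¬¬Y):
        F ¬¬Y: drop double negation, giving F Y.
        T (Y ∨ X): β-rule — branch into T Y  //  T X.
          branch 1.1.1 (add T Y):
            × closes — contains both Y and ¬Y.
          branch 1.1.2 (add T X):
            T (X ↔ (Y ↔ Y)): β-rule — branch into T X, T (Y ↔ Y)  //  F X, F (Y ↔ Y).
              branch 1.1.2.1 (add T X, T (Y ↔ Y)):
                T (Y ↔ Y): β-rule — branch into T Y, T Y  //  F Y, F Y.
                  branch 1.1.2.1.1 (add T Y, T Y):
                    × closes — contains both Y and ¬Y.
                  branch 1.1.2.1.2 (add F Y, F Y):
                    ○ open, literals {X=T, Y=F, Z=F}.
              branch 1.1.2.2 (add F X, F (Y ↔ Y)):
                × closes — contains both X and ¬X.
      branch 1.2 (add F ¬Z, T ¬¬Y):
        T ¬¬Y: drop double negation, giving T Y.
        T (Y ∨ X): β-rule — branch into T Y  //  T X.
          branch 1.2.1 (add T Y):
            T (X ↔ (Y ↔ Y)): β-rule — branch into T X, T (Y ↔ Y)  //  F X, F (Y ↔ Y).
              branch 1.2.1.1 (add T X, T (Y ↔ Y)):
                T (Y ↔ Y): β-rule — branch into T Y, T Y  //  F Y, F Y.
                  branch 1.2.1.1.1 (add T Y, T Y):
                    ○ open, literals {X=T, Y=T, Z=T}.
                  branch 1.2.1.1.2 (add F Y, F Y):
                    × closes — contains both Y and ¬Y.
              branch 1.2.1.2 (add F X, F (Y ↔ Y)):
                F (Y ↔ Y): β-rule — branch into T Y, F Y  //  F Y, T Y.
                  branch 1.2.1.2.1 (add T Y, F Y):
                    × closes — contains both Y and ¬Y.
                  branch 1.2.1.2.2 (add F Y, T Y):
                    × closes — contains both Y and ¬Y.
          branch 1.2.2 (add T X):
            T (X ↔ (Y ↔ Y)): β-rule — branch into T X, T (Y ↔ Y)  //  F X, F (Y ↔ Y).
              branch 1.2.2.1 (add T X, T (Y ↔ Y)):
                T (Y ↔ Y): β-rule — branch into T Y, T Y  //  F Y, F Y.
                  branch 1.2.2.1.1 (add T Y, T Y):
                    ○ open, literals {X=T, Y=T, Z=T}.
                  branch 1.2.2.1.2 (add F Y, F Y):
                    × closes — contains both Y and ¬Y.
              branch 1.2.2.2 (add F X, F (Y ↔ Y)):
                × closes — contains both X and ¬X.
  branch 2 (add T ¬X):
    ○ open, literals {X=F}.
8 branches closed, 4 open.
Each open branch fixes some atoms; the unmentioned ones are free. Counting distinct full assignments: branch {X=T, Y=F, Z=F} (none free) contributes 1 new; branch {X=T, Y=T, Z=T} (none free) contributes 1 new; branch {X=T, Y=T, Z=T} (none free) contributes 0 new; branch {X=F} (Y, Z) contributes 4 new. Total: 6.

6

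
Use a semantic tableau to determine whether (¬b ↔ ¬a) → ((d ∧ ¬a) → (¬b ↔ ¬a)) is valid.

Assume the negation and expand:
Initial set: {¬((¬b ↔ ¬a) → ((d ∧ ¬a) → (¬b ↔ ¬a)))}.
¬((¬b ↔ ¬a) → ((d ∧ ¬a) → (¬b ↔ ¬a))): α-rule — add (¬b ↔ ¬a), ¬((d ∧ ¬a) → (¬b ↔ ¬a)).
¬((d ∧ ¬a) → (¬b ↔ ¬a)): α-rule — add (d ∧ ¬a), ¬(¬b ↔ ¬a).
(d ∧ ¬a): α-rule — add d, ¬a.
(¬b ↔ ¬a): β-rule — branch into ¬b, ¬a  //  ¬¬b, ¬¬a.
  branch 1 (add ¬b, ¬a):
    ¬(¬b ↔ ¬a): β-rule — branch into ¬b, ¬¬a  //  ¬¬b, ¬a.
      branch 1.1 (add ¬b, ¬¬a):
        × closes — contains both a and ¬a.
      branch 1.2 (add ¬¬b, ¬a):
        × closes — contains both b and ¬b.
  branch 2 (add ¬¬b, ¬¬a):
    × closes — contains both a and ¬a.
All 3 branches close.
Every branch closed, so the negation is unsatisfiable and the formula is valid.

Valid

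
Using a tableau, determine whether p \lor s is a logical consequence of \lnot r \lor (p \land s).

No

Initial set: {(\lnot r \lor (p \land s)); \lnot (p \lor s)}.
\lnot (p \lor s): α-rule — add \lnot p, \lnot s.
(\lnot r \lor (p \land s)): β-rule — branch into \lnot r  //  (p \land s).
  branch 1 (add \lnot r):
    ○ open, literals {p=false, r=false, s=false}.
  branch 2 (add (p \land s)):
    (p \land s): α-rule — add p, s.
    × closes — contains both p and \lnot p.
1 branch closed, 1 open.
An open branch gives a countermodel: p=false, r=false, s=false (unmentioned atoms arbitrary); the premises hold there but the conclusion fails.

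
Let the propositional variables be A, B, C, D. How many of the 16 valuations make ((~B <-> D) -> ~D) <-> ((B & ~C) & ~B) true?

4

Initial set: {(((~B <-> D) -> ~D) <-> ((B & ~C) & ~B))}.
(((~B <-> D) -> ~D) <-> ((B & ~C) & ~B)): β-rule — branch into ((~B <-> D) -> ~D), ((B & ~C) & ~B)  //  ~((~B <-> D) -> ~D), ~((B & ~C) & ~B).
  branch 1 (add ((~B <-> D) -> ~D), ((B & ~C) & ~B)):
    ((B & ~C) & ~B): α-rule — add (B & ~C), ~B.
    (B & ~C): α-rule — add B, ~C.
    × closes — contains both B and ~B.
  branch 2 (add ~((~B <-> D) -> ~D), ~((B & ~C) & ~B)):
    ~((~B <-> D) -> ~D): α-rule — add (~B <-> D), ~~D.
    ~((B & ~C) & ~B): β-rule — branch into ~(B & ~C)  //  ~~B.
      branch 2.1 (add ~(B & ~C)):
        (~B <-> D): β-rule — branch into ~B, D  //  ~~B, ~D.
          branch 2.1.1 (add ~B, D):
            ~(B & ~C): β-rule — branch into ~B  //  ~~C.
              branch 2.1.1.1 (add ~B):
                ○ open, literals {B=0, D=1}.
              branch 2.1.1.2 (add ~~C):
                ○ open, literals {B=0, C=1, D=1}.
          branch 2.1.2 (add ~~B, ~D):
            × closes — contains both D and ~D.
      branch 2.2 (add ~~B):
        (~B <-> D): β-rule — branch into ~B, D  //  ~~B, ~D.
          branch 2.2.1 (add ~B, D):
            × closes — contains both B and ~B.
          branch 2.2.2 (add ~~B, ~D):
            × closes — contains both D and ~D.
4 branches closed, 2 open.
Each open branch fixes some atoms; the unmentioned ones are free. Counting distinct full assignments: branch {B=0, D=1} (A, C) contributes 4 new; branch {B=0, C=1, D=1} (A) contributes 0 new. Total: 4.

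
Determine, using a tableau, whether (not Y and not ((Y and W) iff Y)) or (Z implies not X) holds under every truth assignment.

Not valid

Assume the negation and expand:
Initial set: {F ((not Y and not ((Y and W) iff Y)) or (Z implies not X))}.
F ((not Y and not ((Y and W) iff Y)) or (Z implies not X)): α-rule — add F (not Y and not ((Y and W) iff Y)), F (Z implies not X).
F (Z implies not X): α-rule — add T Z, F not X.
F (not Y and not ((Y and W) iff Y)): β-rule — branch into F not Y  //  F not ((Y and W) iff Y).
  branch 1 (add F not Y):
    ○ open, literals {X=1, Y=1, Z=1}.
  branch 2 (add F not ((Y and W) iff Y)):
    F not ((Y and W) iff Y): β-rule — branch into T (Y and W), T Y  //  F (Y and W), F Y.
      branch 2.1 (add T (Y and W), T Y):
        T (Y and W): α-rule — add T Y, T W.
        ○ open, literals {W=1, X=1, Y=1, Z=1}.
      branch 2.2 (add F (Y and W), F Y):
        F (Y and W): β-rule — branch into F Y  //  F W.
          branch 2.2.1 (add F Y):
            ○ open, literals {X=1, Y=0, Z=1}.
          branch 2.2.2 (add F W):
            ○ open, literals {W=0, X=1, Y=0, Z=1}.
0 branches closed, 4 open.
An open branch gives a countermodel: X=1, Y=1, Z=1 (unmentioned atoms arbitrary); under it the original formula is false.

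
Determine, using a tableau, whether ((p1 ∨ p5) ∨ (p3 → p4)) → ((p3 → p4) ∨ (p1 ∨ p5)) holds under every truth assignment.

Valid

Assume the negation and expand:
Initial set: {F (((p1 ∨ p5) ∨ (p3 → p4)) → ((p3 → p4) ∨ (p1 ∨ p5)))}.
F (((p1 ∨ p5) ∨ (p3 → p4)) → ((p3 → p4) ∨ (p1 ∨ p5))): α-rule — add T ((p1 ∨ p5) ∨ (p3 → p4)), F ((p3 → p4) ∨ (p1 ∨ p5)).
F ((p3 → p4) ∨ (p1 ∨ p5)): α-rule — add F (p3 → p4), F (p1 ∨ p5).
F (p3 → p4): α-rule — add T p3, F p4.
F (p1 ∨ p5): α-rule — add F p1, F p5.
T ((p1 ∨ p5) ∨ (p3 → p4)): β-rule — branch into T (p1 ∨ p5)  //  T (p3 → p4).
  branch 1 (add T (p1 ∨ p5)):
    T (p1 ∨ p5): β-rule — branch into T p1  //  T p5.
      branch 1.1 (add T p1):
        × closes — contains both p1 and ¬p1.
      branch 1.2 (add T p5):
        × closes — contains both p5 and ¬p5.
  branch 2 (add T (p3 → p4)):
    T (p3 → p4): β-rule — branch into F p3  //  T p4.
      branch 2.1 (add F p3):
        × closes — contains both p3 and ¬p3.
      branch 2.2 (add T p4):
        × closes — contains both p4 and ¬p4.
All 4 branches close.
Every branch closed, so the negation is unsatisfiable and the formula is valid.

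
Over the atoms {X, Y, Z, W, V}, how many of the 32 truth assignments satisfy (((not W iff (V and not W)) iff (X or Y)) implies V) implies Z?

20

Initial set: {T ((((not W iff (V and not W)) iff (X or Y)) implies V) implies Z)}.
T ((((not W iff (V and not W)) iff (X or Y)) implies V) implies Z): β-rule — branch into F (((not W iff (V and not W)) iff (X or Y)) implies V)  //  T Z.
  branch 1 (add F (((not W iff (V and not W)) iff (X or Y)) implies V)):
    F (((not W iff (V and not W)) iff (X or Y)) implies V): α-rule — add T ((not W iff (V and not W)) iff (X or Y)), F V.
    T ((not W iff (V and not W)) iff (X or Y)): β-rule — branch into T (not W iff (V and not W)), T (X or Y)  //  F (not W iff (V and not W)), F (X or Y).
      branch 1.1 (add T (not W iff (V and not W)), T (X or Y)):
        T (not W iff (V and not W)): β-rule — branch into T not W, T (V and not W)  //  F not W, F (V and not W).
          branch 1.1.1 (add T not W, T (V and not W)):
            T (V and not W): α-rule — add T V, T not W.
            × closes — contains both V and not V.
          branch 1.1.2 (add F not W, F (V and not W)):
            T (X or Y): β-rule — branch into T X  //  T Y.
              branch 1.1.2.1 (add T X):
                F (V and not W): β-rule — branch into F V  //  F not W.
                  branch 1.1.2.1.1 (add F V):
                    ○ open, literals {V=F, W=T, X=T}.
                  branch 1.1.2.1.2 (add F not W):
                    ○ open, literals {V=F, W=T, X=T}.
              branch 1.1.2.2 (add T Y):
                F (V and not W): β-rule — branch into F V  //  F not W.
                  branch 1.1.2.2.1 (add F V):
                    ○ open, literals {V=F, W=T, Y=T}.
                  branch 1.1.2.2.2 (add F not W):
                    ○ open, literals {V=F, W=T, Y=T}.
      branch 1.2 (add F (not W iff (V and not W)), F (X or Y)):
        F (X or Y): α-rule — add F X, F Y.
        F (not W iff (V and not W)): β-rule — branch into T not W, F (V and not W)  //  F not W, T (V and not W).
          branch 1.2.1 (add T not W, F (V and not W)):
            F (V and not W): β-rule — branch into F V  //  F not W.
              branch 1.2.1.1 (add F V):
                ○ open, literals {V=F, W=F, X=F, Y=F}.
              branch 1.2.1.2 (add F not W):
                × closes — contains both W and not W.
          branch 1.2.2 (add F not W, T (V and not W)):
            T (V and not W): α-rule — add T V, T not W.
            × closes — contains both V and not V.
  branch 2 (add T Z):
    ○ open, literals {Z=T}.
3 branches closed, 6 open.
Each open branch fixes some atoms; the unmentioned ones are free. Counting distinct full assignments: branch {V=F, W=T, X=T} (Y, Z) contributes 4 new; branch {V=F, W=T, X=T} (Y, Z) contributes 0 new; branch {V=F, W=T, Y=T} (X, Z) contributes 2 new; branch {V=F, W=T, Y=T} (X, Z) contributes 0 new; branch {V=F, W=F, X=F, Y=F} (Z) contributes 2 new; branch {Z=T} (X, Y, W, V) contributes 12 new. Total: 20.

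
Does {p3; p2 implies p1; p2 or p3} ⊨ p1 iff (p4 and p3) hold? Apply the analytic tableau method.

Initial set: {T p3; T (p2 implies p1); T (p2 or p3); F (p1 iff (p4 and p3))}.
T (p2 implies p1): β-rule — branch into F p2  //  T p1.
  branch 1 (add F p2):
    T (p2 or p3): β-rule — branch into T p2  //  T p3.
      branch 1.1 (add T p2):
        × closes — contains both p2 and not p2.
      branch 1.2 (add T p3):
        F (p1 iff (p4 and p3)): β-rule — branch into T p1, F (p4 and p3)  //  F p1, T (p4 and p3).
          branch 1.2.1 (add T p1, F (p4 and p3)):
            F (p4 and p3): β-rule — branch into F p4  //  F p3.
              branch 1.2.1.1 (add F p4):
                ○ open, literals {p1=true, p2=false, p3=true, p4=false}.
              branch 1.2.1.2 (add F p3):
                × closes — contains both p3 and not p3.
          branch 1.2.2 (add F p1, T (p4 and p3)):
            T (p4 and p3): α-rule — add T p4, T p3.
            ○ open, literals {p1=false, p2=false, p3=true, p4=true}.
  branch 2 (add T p1):
    T (p2 or p3): β-rule — branch into T p2  //  T p3.
      branch 2.1 (add T p2):
        F (p1 iff (p4 and p3)): β-rule — branch into T p1, F (p4 and p3)  //  F p1, T (p4 and p3).
          branch 2.1.1 (add T p1, F (p4 and p3)):
            F (p4 and p3): β-rule — branch into F p4  //  F p3.
              branch 2.1.1.1 (add F p4):
                ○ open, literals {p1=true, p2=true, p3=true, p4=false}.
              branch 2.1.1.2 (add F p3):
                × closes — contains both p3 and not p3.
          branch 2.1.2 (add F p1, T (p4 and p3)):
            × closes — contains both p1 and not p1.
      branch 2.2 (add T p3):
        F (p1 iff (p4 and p3)): β-rule — branch into T p1, F (p4 and p3)  //  F p1, T (p4 and p3).
          branch 2.2.1 (add T p1, F (p4 and p3)):
            F (p4 and p3): β-rule — branch into F p4  //  F p3.
              branch 2.2.1.1 (add F p4):
                ○ open, literals {p1=true, p3=true, p4=false}.
              branch 2.2.1.2 (add F p3):
                × closes — contains both p3 and not p3.
          branch 2.2.2 (add F p1, T (p4 and p3)):
            × closes — contains both p1 and not p1.
6 branches closed, 4 open.
An open branch gives a countermodel: p1=true, p2=false, p3=true, p4=false (unmentioned atoms arbitrary); the premises hold there but the conclusion fails.

No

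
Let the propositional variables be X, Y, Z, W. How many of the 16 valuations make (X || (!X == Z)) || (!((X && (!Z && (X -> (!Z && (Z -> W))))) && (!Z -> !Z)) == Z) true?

Initial set: {((X || (!X == Z)) || (!((X && (!Z && (X -> (!Z && (Z -> W))))) && (!Z -> !Z)) == Z))}.
((X || (!X == Z)) || (!((X && (!Z && (X -> (!Z && (Z -> W))))) && (!Z -> !Z)) == Z)): β-rule — branch into (X || (!X == Z))  //  (!((X && (!Z && (X -> (!Z && (Z -> W))))) && (!Z -> !Z)) == Z).
  branch 1 (add (X || (!X == Z))):
    (X || (!X == Z)): β-rule — branch into X  //  (!X == Z).
      branch 1.1 (add X):
        ○ open, literals {X=1}.
      branch 1.2 (add (!X == Z)):
        (!X == Z): β-rule — branch into !X, Z  //  !!X, !Z.
          branch 1.2.1 (add !X, Z):
            ○ open, literals {X=0, Z=1}.
          branch 1.2.2 (add !!X, !Z):
            ○ open, literals {X=1, Z=0}.
  branch 2 (add (!((X && (!Z && (X -> (!Z && (Z -> W))))) && (!Z -> !Z)) == Z)):
    (!((X && (!Z && (X -> (!Z && (Z -> W))))) && (!Z -> !Z)) == Z): β-rule — branch into !((X && (!Z && (X -> (!Z && (Z -> W))))) && (!Z -> !Z)), Z  //  !!((X && (!Z && (X -> (!Z && (Z -> W))))) && (!Z -> !Z)), !Z.
      branch 2.1 (add !((X && (!Z && (X -> (!Z && (Z -> W))))) && (!Z -> !Z)), Z):
        !((X && (!Z && (X -> (!Z && (Z -> W))))) && (!Z -> !Z)): β-rule — branch into !(X && (!Z && (X -> (!Z && (Z -> W)))))  //  !(!Z -> !Z).
          branch 2.1.1 (add !(X && (!Z && (X -> (!Z && (Z -> W)))))):
            !(X && (!Z && (X -> (!Z && (Z -> W))))): β-rule — branch into !X  //  !(!Z && (X -> (!Z && (Z -> W)))).
              branch 2.1.1.1 (add !X):
                ○ open, literals {X=0, Z=1}.
              branch 2.1.1.2 (add !(!Z && (X -> (!Z && (Z -> W))))):
                !(!Z && (X -> (!Z && (Z -> W)))): β-rule — branch into !!Z  //  !(X -> (!Z && (Z -> W))).
                  branch 2.1.1.2.1 (add !!Z):
                    ○ open, literals {Z=1}.
                  branch 2.1.1.2.2 (add !(X -> (!Z && (Z -> W)))):
                    !(X -> (!Z && (Z -> W))): α-rule — add X, !(!Z && (Z -> W)).
                    !(!Z && (Z -> W)): β-rule — branch into !!Z  //  !(Z -> W).
                      branch 2.1.1.2.2.1 (add !!Z):
                        ○ open, literals {X=1, Z=1}.
                      branch 2.1.1.2.2.2 (add !(Z -> W)):
                        !(Z -> W): α-rule — add Z, !W.
                        ○ open, literals {W=0, X=1, Z=1}.
          branch 2.1.2 (add !(!Z -> !Z)):
            !(!Z -> !Z): α-rule — add !Z, !!Z.
            × closes — contains both Z and !Z.
      branch 2.2 (add !!((X && (!Z && (X -> (!Z && (Z -> W))))) && (!Z -> !Z)), !Z):
        !!((X && (!Z && (X -> (!Z && (Z -> W))))) && (!Z -> !Z)): α-rule — add (X && (!Z && (X -> (!Z && (Z -> W))))), (!Z -> !Z).
        (X && (!Z && (X -> (!Z && (Z -> W))))): α-rule — add X, (!Z && (X -> (!Z && (Z -> W)))).
        (!Z && (X -> (!Z && (Z -> W)))): α-rule — add !Z, (X -> (!Z && (Z -> W))).
        (!Z -> !Z): β-rule — branch into !!Z  //  !Z.
          branch 2.2.1 (add !!Z):
            × closes — contains both Z and !Z.
          branch 2.2.2 (add !Z):
            (X -> (!Z && (Z -> W))): β-rule — branch into !X  //  (!Z && (Z -> W)).
              branch 2.2.2.1 (add !X):
                × closes — contains both X and !X.
              branch 2.2.2.2 (add (!Z && (Z -> W))):
                (!Z && (Z -> W)): α-rule — add !Z, (Z -> W).
                (Z -> W): β-rule — branch into !Z  //  W.
                  branch 2.2.2.2.1 (add !Z):
                    ○ open, literals {X=1, Z=0}.
                  branch 2.2.2.2.2 (add W):
                    ○ open, literals {W=1, X=1, Z=0}.
3 branches closed, 9 open.
Each open branch fixes some atoms; the unmentioned ones are free. Counting distinct full assignments: branch {X=1} (Y, Z, W) contributes 8 new; branch {X=0, Z=1} (Y, W) contributes 4 new; branch {X=1, Z=0} (Y, W) contributes 0 new; branch {X=0, Z=1} (Y, W) contributes 0 new; branch {Z=1} (X, Y, W) contributes 0 new; branch {X=1, Z=1} (Y, W) contributes 0 new; branch {W=0, X=1, Z=1} (Y) contributes 0 new; branch {X=1, Z=0} (Y, W) contributes 0 new; branch {W=1, X=1, Z=0} (Y) contributes 0 new. Total: 12.

12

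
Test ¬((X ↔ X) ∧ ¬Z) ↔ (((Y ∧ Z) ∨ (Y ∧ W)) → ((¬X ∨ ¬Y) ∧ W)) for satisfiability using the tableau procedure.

Satisfiable

Initial set: {T (¬((X ↔ X) ∧ ¬Z) ↔ (((Y ∧ Z) ∨ (Y ∧ W)) → ((¬X ∨ ¬Y) ∧ W)))}.
T (¬((X ↔ X) ∧ ¬Z) ↔ (((Y ∧ Z) ∨ (Y ∧ W)) → ((¬X ∨ ¬Y) ∧ W))): β-rule — branch into T ¬((X ↔ X) ∧ ¬Z), T (((Y ∧ Z) ∨ (Y ∧ W)) → ((¬X ∨ ¬Y) ∧ W))  //  F ¬((X ↔ X) ∧ ¬Z), F (((Y ∧ Z) ∨ (Y ∧ W)) → ((¬X ∨ ¬Y) ∧ W)).
  branch 1 (add T ¬((X ↔ X) ∧ ¬Z), T (((Y ∧ Z) ∨ (Y ∧ W)) → ((¬X ∨ ¬Y) ∧ W))):
    T ¬((X ↔ X) ∧ ¬Z): β-rule — branch into F (X ↔ X)  //  F ¬Z.
      branch 1.1 (add F (X ↔ X)):
        T (((Y ∧ Z) ∨ (Y ∧ W)) → ((¬X ∨ ¬Y) ∧ W)): β-rule — branch into F ((Y ∧ Z) ∨ (Y ∧ W))  //  T ((¬X ∨ ¬Y) ∧ W).
          branch 1.1.1 (add F ((Y ∧ Z) ∨ (Y ∧ W))):
            F ((Y ∧ Z) ∨ (Y ∧ W)): α-rule — add F (Y ∧ Z), F (Y ∧ W).
            F (X ↔ X): β-rule — branch into T X, F X  //  F X, T X.
              branch 1.1.1.1 (add T X, F X):
                × closes — contains both X and ¬X.
              branch 1.1.1.2 (add F X, T X):
                × closes — contains both X and ¬X.
          branch 1.1.2 (add T ((¬X ∨ ¬Y) ∧ W)):
            T ((¬X ∨ ¬Y) ∧ W): α-rule — add T (¬X ∨ ¬Y), T W.
            F (X ↔ X): β-rule — branch into T X, F X  //  F X, T X.
              branch 1.1.2.1 (add T X, F X):
                × closes — contains both X and ¬X.
              branch 1.1.2.2 (add F X, T X):
                × closes — contains both X and ¬X.
      branch 1.2 (add F ¬Z):
        T (((Y ∧ Z) ∨ (Y ∧ W)) → ((¬X ∨ ¬Y) ∧ W)): β-rule — branch into F ((Y ∧ Z) ∨ (Y ∧ W))  //  T ((¬X ∨ ¬Y) ∧ W).
          branch 1.2.1 (add F ((Y ∧ Z) ∨ (Y ∧ W))):
            F ((Y ∧ Z) ∨ (Y ∧ W)): α-rule — add F (Y ∧ Z), F (Y ∧ W).
            F (Y ∧ Z): β-rule — branch into F Y  //  F Z.
              branch 1.2.1.1 (add F Y):
                F (Y ∧ W): β-rule — branch into F Y  //  F W.
                  branch 1.2.1.1.1 (add F Y):
                    ○ open, literals {Y=F, Z=T}.
                  branch 1.2.1.1.2 (add F W):
                    ○ open, literals {W=F, Y=F, Z=T}.
              branch 1.2.1.2 (add F Z):
                × closes — contains both Z and ¬Z.
          branch 1.2.2 (add T ((¬X ∨ ¬Y) ∧ W)):
            T ((¬X ∨ ¬Y) ∧ W): α-rule — add T (¬X ∨ ¬Y), T W.
            T (¬X ∨ ¬Y): β-rule — branch into T ¬X  //  T ¬Y.
              branch 1.2.2.1 (add T ¬X):
                ○ open, literals {W=T, X=F, Z=T}.
              branch 1.2.2.2 (add T ¬Y):
                ○ open, literals {W=T, Y=F, Z=T}.
  branch 2 (add F ¬((X ↔ X) ∧ ¬Z), F (((Y ∧ Z) ∨ (Y ∧ W)) → ((¬X ∨ ¬Y) ∧ W))):
    F ¬((X ↔ X) ∧ ¬Z): α-rule — add T (X ↔ X), T ¬Z.
    F (((Y ∧ Z) ∨ (Y ∧ W)) → ((¬X ∨ ¬Y) ∧ W)): α-rule — add T ((Y ∧ Z) ∨ (Y ∧ W)), F ((¬X ∨ ¬Y) ∧ W).
    T (X ↔ X): β-rule — branch into T X, T X  //  F X, F X.
      branch 2.1 (add T X, T X):
        T ((Y ∧ Z) ∨ (Y ∧ W)): β-rule — branch into T (Y ∧ Z)  //  T (Y ∧ W).
          branch 2.1.1 (add T (Y ∧ Z)):
            T (Y ∧ Z): α-rule — add T Y, T Z.
            × closes — contains both Z and ¬Z.
          branch 2.1.2 (add T (Y ∧ W)):
            T (Y ∧ W): α-rule — add T Y, T W.
            F ((¬X ∨ ¬Y) ∧ W): β-rule — branch into F (¬X ∨ ¬Y)  //  F W.
              branch 2.1.2.1 (add F (¬X ∨ ¬Y)):
                F (¬X ∨ ¬Y): α-rule — add F ¬X, F ¬Y.
                ○ open, literals {W=T, X=T, Y=T, Z=F}.
              branch 2.1.2.2 (add F W):
                × closes — contains both W and ¬W.
      branch 2.2 (add F X, F X):
        T ((Y ∧ Z) ∨ (Y ∧ W)): β-rule — branch into T (Y ∧ Z)  //  T (Y ∧ W).
          branch 2.2.1 (add T (Y ∧ Z)):
            T (Y ∧ Z): α-rule — add T Y, T Z.
            × closes — contains both Z and ¬Z.
          branch 2.2.2 (add T (Y ∧ W)):
            T (Y ∧ W): α-rule — add T Y, T W.
            F ((¬X ∨ ¬Y) ∧ W): β-rule — branch into F (¬X ∨ ¬Y)  //  F W.
              branch 2.2.2.1 (add F (¬X ∨ ¬Y)):
                F (¬X ∨ ¬Y): α-rule — add F ¬X, F ¬Y.
                × closes — contains both X and ¬X.
              branch 2.2.2.2 (add F W):
                × closes — contains both W and ¬W.
10 branches closed, 5 open.
An open branch gives a satisfying assignment: Y=F, Z=T.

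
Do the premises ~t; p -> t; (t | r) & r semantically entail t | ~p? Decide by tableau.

Initial set: {~t; (p -> t); ((t | r) & r); ~(t | ~p)}.
((t | r) & r): α-rule — add (t | r), r.
~(t | ~p): α-rule — add ~t, ~~p.
(p -> t): β-rule — branch into ~p  //  t.
  branch 1 (add ~p):
    × closes — contains both p and ~p.
  branch 2 (add t):
    × closes — contains both t and ~t.
All 2 branches close.
Every branch closed, so the premises entail the conclusion.

Yes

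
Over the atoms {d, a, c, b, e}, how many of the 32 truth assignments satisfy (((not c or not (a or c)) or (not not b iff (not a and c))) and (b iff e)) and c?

Initial set: {((((not c or not (a or c)) or (not not b iff (not a and c))) and (b iff e)) and c)}.
((((not c or not (a or c)) or (not not b iff (not a and c))) and (b iff e)) and c): α-rule — add (((not c or not (a or c)) or (not not b iff (not a and c))) and (b iff e)), c.
(((not c or not (a or c)) or (not not b iff (not a and c))) and (b iff e)): α-rule — add ((not c or not (a or c)) or (not not b iff (not a and c))), (b iff e).
((not c or not (a or c)) or (not not b iff (not a and c))): β-rule — branch into (not c or not (a or c))  //  (not not b iff (not a and c)).
  branch 1 (add (not c or not (a or c))):
    (b iff e): β-rule — branch into b, e  //  not b, not e.
      branch 1.1 (add b, e):
        (not c or not (a or c)): β-rule — branch into not c  //  not (a or c).
          branch 1.1.1 (add not c):
            × closes — contains both c and not c.
          branch 1.1.2 (add not (a or c)):
            not (a or c): α-rule — add not a, not c.
            × closes — contains both c and not c.
      branch 1.2 (add not b, not e):
        (not c or not (a or c)): β-rule — branch into not c  //  not (a or c).
          branch 1.2.1 (add not c):
            × closes — contains both c and not c.
          branch 1.2.2 (add not (a or c)):
            not (a or c): α-rule — add not a, not c.
            × closes — contains both c and not c.
  branch 2 (add (not not b iff (not a and c))):
    (b iff e): β-rule — branch into b, e  //  not b, not e.
      branch 2.1 (add b, e):
        (not not b iff (not a and c)): β-rule — branch into not not b, (not a and c)  //  not not not b, not (not a and c).
          branch 2.1.1 (add not not b, (not a and c)):
            not not b: drop double negation, giving b.
            (not a and c): α-rule — add not a, c.
            ○ open, literals {a=0, b=1, c=1, e=1}.
          branch 2.1.2 (add not not not b, not (not a and c)):
            not not not b: drop double negation, giving not b.
            × closes — contains both b and not b.
      branch 2.2 (add not b, not e):
        (not not b iff (not a and c)): β-rule — branch into not not b, (not a and c)  //  not not not b, not (not a and c).
          branch 2.2.1 (add not not b, (not a and c)):
            not not b: drop double negation, giving b.
            × closes — contains both b and not b.
          branch 2.2.2 (add not not not b, not (not a and c)):
            not not not b: drop double negation, giving not b.
            not (not a and c): β-rule — branch into not not a  //  not c.
              branch 2.2.2.1 (add not not a):
                ○ open, literals {a=1, b=0, c=1, e=0}.
              branch 2.2.2.2 (add not c):
                × closes — contains both c and not c.
7 branches closed, 2 open.
Each open branch fixes some atoms; the unmentioned ones are free. Counting distinct full assignments: branch {a=0, b=1, c=1, e=1} (d) contributes 2 new; branch {a=1, b=0, c=1, e=0} (d) contributes 2 new. Total: 4.

4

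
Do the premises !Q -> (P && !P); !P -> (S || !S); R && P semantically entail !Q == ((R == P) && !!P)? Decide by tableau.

No

Initial set: {(!Q -> (P && !P)); (!P -> (S || !S)); (R && P); !(!Q == ((R == P) && !!P))}.
(R && P): α-rule — add R, P.
(!Q -> (P && !P)): β-rule — branch into !!Q  //  (P && !P).
  branch 1 (add !!Q):
    (!P -> (S || !S)): β-rule — branch into !!P  //  (S || !S).
      branch 1.1 (add !!P):
        !(!Q == ((R == P) && !!P)): β-rule — branch into !Q, !((R == P) && !!P)  //  !!Q, ((R == P) && !!P).
          branch 1.1.1 (add !Q, !((R == P) && !!P)):
            × closes — contains both Q and !Q.
          branch 1.1.2 (add !!Q, ((R == P) && !!P)):
            ((R == P) && !!P): α-rule — add (R == P), !!P.
            !!P: drop double negation, giving P.
            (R == P): β-rule — branch into R, P  //  !R, !P.
              branch 1.1.2.1 (add R, P):
                ○ open, literals {P=true, Q=true, R=true}.
              branch 1.1.2.2 (add !R, !P):
                × closes — contains both R and !R.
      branch 1.2 (add (S || !S)):
        !(!Q == ((R == P) && !!P)): β-rule — branch into !Q, !((R == P) && !!P)  //  !!Q, ((R == P) && !!P).
          branch 1.2.1 (add !Q, !((R == P) && !!P)):
            × closes — contains both Q and !Q.
          branch 1.2.2 (add !!Q, ((R == P) && !!P)):
            ((R == P) && !!P): α-rule — add (R == P), !!P.
            !!P: drop double negation, giving P.
            (S || !S): β-rule — branch into S  //  !S.
              branch 1.2.2.1 (add S):
                (R == P): β-rule — branch into R, P  //  !R, !P.
                  branch 1.2.2.1.1 (add R, P):
                    ○ open, literals {P=true, Q=true, R=true, S=true}.
                  branch 1.2.2.1.2 (add !R, !P):
                    × closes — contains both R and !R.
              branch 1.2.2.2 (add !S):
                (R == P): β-rule — branch into R, P  //  !R, !P.
                  branch 1.2.2.2.1 (add R, P):
                    ○ open, literals {P=true, Q=true, R=true, S=false}.
                  branch 1.2.2.2.2 (add !R, !P):
                    × closes — contains both R and !R.
  branch 2 (add (P && !P)):
    (P && !P): α-rule — add P, !P.
    × closes — contains both P and !P.
6 branches closed, 3 open.
An open branch gives a countermodel: P=true, Q=true, R=true (unmentioned atoms arbitrary); the premises hold there but the conclusion fails.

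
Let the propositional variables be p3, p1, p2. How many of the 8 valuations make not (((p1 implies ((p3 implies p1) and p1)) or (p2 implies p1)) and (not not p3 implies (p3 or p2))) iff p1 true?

Initial set: {(not (((p1 implies ((p3 implies p1) and p1)) or (p2 implies p1)) and (not not p3 implies (p3 or p2))) iff p1)}.
(not (((p1 implies ((p3 implies p1) and p1)) or (p2 implies p1)) and (not not p3 implies (p3 or p2))) iff p1): β-rule — branch into not (((p1 implies ((p3 implies p1) and p1)) or (p2 implies p1)) and (not not p3 implies (p3 or p2))), p1  //  not not (((p1 implies ((p3 implies p1) and p1)) or (p2 implies p1)) and (not not p3 implies (p3 or p2))), not p1.
  branch 1 (add not (((p1 implies ((p3 implies p1) and p1)) or (p2 implies p1)) and (not not p3 implies (p3 or p2))), p1):
    not (((p1 implies ((p3 implies p1) and p1)) or (p2 implies p1)) and (not not p3 implies (p3 or p2))): β-rule — branch into not ((p1 implies ((p3 implies p1) and p1)) or (p2 implies p1))  //  not (not not p3 implies (p3 or p2)).
      branch 1.1 (add not ((p1 implies ((p3 implies p1) and p1)) or (p2 implies p1))):
        not ((p1 implies ((p3 implies p1) and p1)) or (p2 implies p1)): α-rule — add not (p1 implies ((p3 implies p1) and p1)), not (p2 implies p1).
        not (p1 implies ((p3 implies p1) and p1)): α-rule — add p1, not ((p3 implies p1) and p1).
        not (p2 implies p1): α-rule — add p2, not p1.
        × closes — contains both p1 and not p1.
      branch 1.2 (add not (not not p3 implies (p3 or p2))):
        not (not not p3 implies (p3 or p2)): α-rule — add not not p3, not (p3 or p2).
        not not p3: drop double negation, giving p3.
        not (p3 or p2): α-rule — add not p3, not p2.
        × closes — contains both p3 and not p3.
  branch 2 (add not not (((p1 implies ((p3 implies p1) and p1)) or (p2 implies p1)) and (not not p3 implies (p3 or p2))), not p1):
    not not (((p1 implies ((p3 implies p1) and p1)) or (p2 implies p1)) and (not not p3 implies (p3 or p2))): α-rule — add ((p1 implies ((p3 implies p1) and p1)) or (p2 implies p1)), (not not p3 implies (p3 or p2)).
    ((p1 implies ((p3 implies p1) and p1)) or (p2 implies p1)): β-rule — branch into (p1 implies ((p3 implies p1) and p1))  //  (p2 implies p1).
      branch 2.1 (add (p1 implies ((p3 implies p1) and p1))):
        (not not p3 implies (p3 or p2)): β-rule — branch into not not not p3  //  (p3 or p2).
          branch 2.1.1 (add not not not p3):
            not not not p3: drop double negation, giving not p3.
            (p1 implies ((p3 implies p1) and p1)): β-rule — branch into not p1  //  ((p3 implies p1) and p1).
              branch 2.1.1.1 (add not p1):
                ○ open, literals {p1=0, p3=0}.
              branch 2.1.1.2 (add ((p3 implies p1) and p1)):
                ((p3 implies p1) and p1): α-rule — add (p3 implies p1), p1.
                × closes — contains both p1 and not p1.
          branch 2.1.2 (add (p3 or p2)):
            (p1 implies ((p3 implies p1) and p1)): β-rule — branch into not p1  //  ((p3 implies p1) and p1).
              branch 2.1.2.1 (add not p1):
                (p3 or p2): β-rule — branch into p3  //  p2.
                  branch 2.1.2.1.1 (add p3):
                    ○ open, literals {p1=0, p3=1}.
                  branch 2.1.2.1.2 (add p2):
                    ○ open, literals {p1=0, p2=1}.
              branch 2.1.2.2 (add ((p3 implies p1) and p1)):
                ((p3 implies p1) and p1): α-rule — add (p3 implies p1), p1.
                × closes — contains both p1 and not p1.
      branch 2.2 (add (p2 implies p1)):
        (not not p3 implies (p3 or p2)): β-rule — branch into not not not p3  //  (p3 or p2).
          branch 2.2.1 (add not not not p3):
            not not not p3: drop double negation, giving not p3.
            (p2 implies p1): β-rule — branch into not p2  //  p1.
              branch 2.2.1.1 (add not p2):
                ○ open, literals {p1=0, p2=0, p3=0}.
              branch 2.2.1.2 (add p1):
                × closes — contains both p1 and not p1.
          branch 2.2.2 (add (p3 or p2)):
            (p2 implies p1): β-rule — branch into not p2  //  p1.
              branch 2.2.2.1 (add not p2):
                (p3 or p2): β-rule — branch into p3  //  p2.
                  branch 2.2.2.1.1 (add p3):
                    ○ open, literals {p1=0, p2=0, p3=1}.
                  branch 2.2.2.1.2 (add p2):
                    × closes — contains both p2 and not p2.
              branch 2.2.2.2 (add p1):
                × closes — contains both p1 and not p1.
7 branches closed, 5 open.
Each open branch fixes some atoms; the unmentioned ones are free. Counting distinct full assignments: branch {p1=0, p3=0} (p2) contributes 2 new; branch {p1=0, p3=1} (p2) contributes 2 new; branch {p1=0, p2=1} (p3) contributes 0 new; branch {p1=0, p2=0, p3=0} (none free) contributes 0 new; branch {p1=0, p2=0, p3=1} (none free) contributes 0 new. Total: 4.

4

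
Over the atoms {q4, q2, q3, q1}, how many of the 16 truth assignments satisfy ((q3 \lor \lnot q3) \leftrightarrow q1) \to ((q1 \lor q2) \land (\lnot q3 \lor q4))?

14

Initial set: {(((q3 \lor \lnot q3) \leftrightarrow q1) \to ((q1 \lor q2) \land (\lnot q3 \lor q4)))}.
(((q3 \lor \lnot q3) \leftrightarrow q1) \to ((q1 \lor q2) \land (\lnot q3 \lor q4))): β-rule — branch into \lnot ((q3 \lor \lnot q3) \leftrightarrow q1)  //  ((q1 \lor q2) \land (\lnot q3 \lor q4)).
  branch 1 (add \lnot ((q3 \lor \lnot q3) \leftrightarrow q1)):
    \lnot ((q3 \lor \lnot q3) \leftrightarrow q1): β-rule — branch into (q3 \lor \lnot q3), \lnot q1  //  \lnot (q3 \lor \lnot q3), q1.
      branch 1.1 (add (q3 \lor \lnot q3), \lnot q1):
        (q3 \lor \lnot q3): β-rule — branch into q3  //  \lnot q3.
          branch 1.1.1 (add q3):
            ○ open, literals {q1=0, q3=1}.
          branch 1.1.2 (add \lnot q3):
            ○ open, literals {q1=0, q3=0}.
      branch 1.2 (add \lnot (q3 \lor \lnot q3), q1):
        \lnot (q3 \lor \lnot q3): α-rule — add \lnot q3, \lnot \lnot q3.
        × closes — contains both q3 and \lnot q3.
  branch 2 (add ((q1 \lor q2) \land (\lnot q3 \lor q4))):
    ((q1 \lor q2) \land (\lnot q3 \lor q4)): α-rule — add (q1 \lor q2), (\lnot q3 \lor q4).
    (q1 \lor q2): β-rule — branch into q1  //  q2.
      branch 2.1 (add q1):
        (\lnot q3 \lor q4): β-rule — branch into \lnot q3  //  q4.
          branch 2.1.1 (add \lnot q3):
            ○ open, literals {q1=1, q3=0}.
          branch 2.1.2 (add q4):
            ○ open, literals {q1=1, q4=1}.
      branch 2.2 (add q2):
        (\lnot q3 \lor q4): β-rule — branch into \lnot q3  //  q4.
          branch 2.2.1 (add \lnot q3):
            ○ open, literals {q2=1, q3=0}.
          branch 2.2.2 (add q4):
            ○ open, literals {q2=1, q4=1}.
1 branch closed, 6 open.
Each open branch fixes some atoms; the unmentioned ones are free. Counting distinct full assignments: branch {q1=0, q3=1} (q4, q2) contributes 4 new; branch {q1=0, q3=0} (q4, q2) contributes 4 new; branch {q1=1, q3=0} (q4, q2) contributes 4 new; branch {q1=1, q4=1} (q2, q3) contributes 2 new; branch {q2=1, q3=0} (q4, q1) contributes 0 new; branch {q2=1, q4=1} (q3, q1) contributes 0 new. Total: 14.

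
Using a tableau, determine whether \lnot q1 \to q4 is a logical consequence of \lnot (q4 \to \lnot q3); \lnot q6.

Initial set: {\lnot (q4 \to \lnot q3); \lnot q6; \lnot (\lnot q1 \to q4)}.
\lnot (q4 \to \lnot q3): α-rule — add q4, \lnot \lnot q3.
\lnot (\lnot q1 \to q4): α-rule — add \lnot q1, \lnot q4.
× closes — contains both q4 and \lnot q4.
All 1 branch closes.
Every branch closed, so the premises entail the conclusion.

Yes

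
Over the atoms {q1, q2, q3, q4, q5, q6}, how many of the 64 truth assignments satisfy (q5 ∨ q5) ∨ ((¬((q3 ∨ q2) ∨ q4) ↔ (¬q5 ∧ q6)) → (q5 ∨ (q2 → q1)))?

Initial set: {T ((q5 ∨ q5) ∨ ((¬((q3 ∨ q2) ∨ q4) ↔ (¬q5 ∧ q6)) → (q5 ∨ (q2 → q1))))}.
T ((q5 ∨ q5) ∨ ((¬((q3 ∨ q2) ∨ q4) ↔ (¬q5 ∧ q6)) → (q5 ∨ (q2 → q1)))): β-rule — branch into T (q5 ∨ q5)  //  T ((¬((q3 ∨ q2) ∨ q4) ↔ (¬q5 ∧ q6)) → (q5 ∨ (q2 → q1))).
  branch 1 (add T (q5 ∨ q5)):
    T (q5 ∨ q5): β-rule — branch into T q5  //  T q5.
      branch 1.1 (add T q5):
        ○ open, literals {q5=true}.
      branch 1.2 (add T q5):
        ○ open, literals {q5=true}.
  branch 2 (add T ((¬((q3 ∨ q2) ∨ q4) ↔ (¬q5 ∧ q6)) → (q5 ∨ (q2 → q1)))):
    T ((¬((q3 ∨ q2) ∨ q4) ↔ (¬q5 ∧ q6)) → (q5 ∨ (q2 → q1))): β-rule — branch into F (¬((q3 ∨ q2) ∨ q4) ↔ (¬q5 ∧ q6))  //  T (q5 ∨ (q2 → q1)).
      branch 2.1 (add F (¬((q3 ∨ q2) ∨ q4) ↔ (¬q5 ∧ q6))):
        F (¬((q3 ∨ q2) ∨ q4) ↔ (¬q5 ∧ q6)): β-rule — branch into T ¬((q3 ∨ q2) ∨ q4), F (¬q5 ∧ q6)  //  F ¬((q3 ∨ q2) ∨ q4), T (¬q5 ∧ q6).
          branch 2.1.1 (add T ¬((q3 ∨ q2) ∨ q4), F (¬q5 ∧ q6)):
            T ¬((q3 ∨ q2) ∨ q4): α-rule — add F (q3 ∨ q2), F q4.
            F (q3 ∨ q2): α-rule — add F q3, F q2.
            F (¬q5 ∧ q6): β-rule — branch into F ¬q5  //  F q6.
              branch 2.1.1.1 (add F ¬q5):
                ○ open, literals {q2=false, q3=false, q4=false, q5=true}.
              branch 2.1.1.2 (add F q6):
                ○ open, literals {q2=false, q3=false, q4=false, q6=false}.
          branch 2.1.2 (add F ¬((q3 ∨ q2) ∨ q4), T (¬q5 ∧ q6)):
            T (¬q5 ∧ q6): α-rule — add T ¬q5, T q6.
            F ¬((q3 ∨ q2) ∨ q4): β-rule — branch into T (q3 ∨ q2)  //  T q4.
              branch 2.1.2.1 (add T (q3 ∨ q2)):
                T (q3 ∨ q2): β-rule — branch into T q3  //  T q2.
                  branch 2.1.2.1.1 (add T q3):
                    ○ open, literals {q3=true, q5=false, q6=true}.
                  branch 2.1.2.1.2 (add T q2):
                    ○ open, literals {q2=true, q5=false, q6=true}.
              branch 2.1.2.2 (add T q4):
                ○ open, literals {q4=true, q5=false, q6=true}.
      branch 2.2 (add T (q5 ∨ (q2 → q1))):
        T (q5 ∨ (q2 → q1)): β-rule — branch into T q5  //  T (q2 → q1).
          branch 2.2.1 (add T q5):
            ○ open, literals {q5=true}.
          branch 2.2.2 (add T (q2 → q1)):
            T (q2 → q1): β-rule — branch into F q2  //  T q1.
              branch 2.2.2.1 (add F q2):
                ○ open, literals {q2=false}.
              branch 2.2.2.2 (add T q1):
                ○ open, literals {q1=true}.
0 branches closed, 10 open.
Each open branch fixes some atoms; the unmentioned ones are free. Counting distinct full assignments: branch {q5=true} (q1, q2, q3, q4, q6) contributes 32 new; branch {q5=true} (q1, q2, q3, q4, q6) contributes 0 new; branch {q2=false, q3=false, q4=false, q5=true} (q1, q6) contributes 0 new; branch {q2=false, q3=false, q4=false, q6=false} (q1, q5) contributes 2 new; branch {q3=true, q5=false, q6=true} (q1, q2, q4) contributes 8 new; branch {q2=true, q5=false, q6=true} (q1, q3, q4) contributes 4 new; branch {q4=true, q5=false, q6=true} (q1, q2, q3) contributes 2 new; branch {q5=true} (q1, q2, q3, q4, q6) contributes 0 new; branch {q2=false} (q1, q3, q4, q5, q6) contributes 8 new; branch {q1=true} (q2, q3, q4, q5, q6) contributes 4 new. Total: 60.

60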